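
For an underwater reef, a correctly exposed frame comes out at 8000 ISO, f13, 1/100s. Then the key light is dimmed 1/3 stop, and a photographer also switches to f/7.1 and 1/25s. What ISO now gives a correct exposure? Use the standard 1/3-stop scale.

Scene light: 1/3 stop darker.
Aperture: f/13 → f/11 → f/10 → f/9 → f/8 → f/7.1 — 1 2/3 stops larger aperture (brighter).
Shutter speed: 1/100 → 1/80 → 1/60 → 1/50 → 1/40 → 1/30 → 1/25 — 2 stops longer (brighter).
Net so far: 3 1/3 stops brighter. ISO: 8000 → 6400 → 5000 → 4000 → 3200 → 2500 → 2000 → 1600 → 1250 → 1000 → 800.

ISO 800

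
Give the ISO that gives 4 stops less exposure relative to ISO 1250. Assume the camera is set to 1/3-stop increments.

ISO: 1250 → 1000 → 800 → 640 → 500 → 400 → 320 → 250 → 200 → 160 → 125 → 100 → 80 — 4 stops lower (darker).

ISO 80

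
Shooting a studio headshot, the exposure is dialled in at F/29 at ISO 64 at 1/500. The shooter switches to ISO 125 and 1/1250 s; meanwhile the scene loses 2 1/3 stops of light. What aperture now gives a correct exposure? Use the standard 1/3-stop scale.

f/11

Scene light: 2 1/3 stops darker.
ISO: 64 → 80 → 100 → 125 — 1 stop higher (brighter).
Shutter speed: 1/500 → 1/640 → 1/800 → 1/1000 → 1/1250 — 1 1/3 stops shorter (darker).
Net so far: 2 2/3 stops darker. Aperture: f/29 → f/25 → f/22 → f/20 → f/18 → f/16 → f/14 → f/13 → f/11.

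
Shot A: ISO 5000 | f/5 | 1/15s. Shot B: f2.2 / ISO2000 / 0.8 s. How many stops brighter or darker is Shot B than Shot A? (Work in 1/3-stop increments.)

4 2/3 stops brighter

Aperture: f/5 → f/4.5 → f/4 → f/3.5 → f/3.2 → f/2.8 → f/2.5 → f/2.2 — 2 1/3 stops opened up (brighter).
Shutter speed: 1/15 → 1/13 → 1/10 → 1/8 → 1/6 → 1/5 → 1/4 → 0.3 → 0.4 → 0.5 → 0.6 → 0.8 — 3 2/3 stops longer (brighter).
ISO: 5000 → 4000 → 3200 → 2500 → 2000 — 1 1/3 stops dropped (darker).
Net: +2 1/3 +3 2/3 −1 1/3 = +4 2/3 stops.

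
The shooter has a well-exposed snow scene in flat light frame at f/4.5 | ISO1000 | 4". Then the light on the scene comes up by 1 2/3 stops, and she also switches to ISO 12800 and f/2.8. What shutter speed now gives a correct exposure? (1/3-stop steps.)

1/25s

Scene light: 1 2/3 stops brighter.
ISO: 1000 → 1250 → 1600 → 2000 → 2500 → 3200 → 4000 → 5000 → 6400 → 8000 → 10000 → 12800 — 3 2/3 stops higher (brighter).
Aperture: f/4.5 → f/4 → f/3.5 → f/3.2 → f/2.8 — 1 1/3 stops wider (brighter).
Net so far: 6 2/3 stops brighter. Shutter speed: 4 → 3.2 → 2.5 → 2 → 1.6 → 1.3 → 1 → 0.8 → 0.6 → 0.5 → 0.4 → 0.3 → 1/4 → 1/5 → 1/6 → 1/8 → 1/10 → 1/13 → 1/15 → 1/20 → 1/25.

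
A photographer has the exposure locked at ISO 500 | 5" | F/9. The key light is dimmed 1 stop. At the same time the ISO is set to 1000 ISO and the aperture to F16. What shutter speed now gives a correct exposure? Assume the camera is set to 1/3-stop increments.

15 s

Scene light: 1 stop darker.
ISO: 500 → 640 → 800 → 1000 — 1 stop higher (brighter).
Aperture: f/9 → f/10 → f/11 → f/13 → f/14 → f/16 — 1 2/3 stops narrower (darker).
Net so far: 1 2/3 stops darker. Shutter speed: 5 → 6 → 8 → 10 → 13 → 15.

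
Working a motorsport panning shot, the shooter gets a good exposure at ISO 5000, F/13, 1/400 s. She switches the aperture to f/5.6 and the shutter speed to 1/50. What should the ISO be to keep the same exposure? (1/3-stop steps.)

Aperture: f/13 → f/11 → f/10 → f/9 → f/8 → f/7.1 → f/6.3 → f/5.6 — 2 1/3 stops wider (brighter).
Shutter speed: 1/400 → 1/320 → 1/250 → 1/200 → 1/160 → 1/125 → 1/100 → 1/80 → 1/60 → 1/50 — 3 stops longer (brighter).
Net change so far: 5 1/3 stops brighter. Offset with the ISO: 5000 → 4000 → 3200 → 2500 → 2000 → 1600 → 1250 → 1000 → 800 → 640 → 500 → 400 → 320 → 250 → 200 → 160 → 125.

ISO 125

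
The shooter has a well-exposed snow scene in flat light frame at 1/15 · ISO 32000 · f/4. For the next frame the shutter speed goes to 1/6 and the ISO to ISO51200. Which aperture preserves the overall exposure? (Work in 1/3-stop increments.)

f/8

Shutter speed: 1/15 → 1/13 → 1/10 → 1/8 → 1/6 — 1 1/3 stops longer (brighter).
ISO: 32000 → 40000 → 51200 — 2/3 stop higher (brighter).
Net change so far: 2 stops brighter. Offset with the aperture: f/4 → f/4.5 → f/5 → f/5.6 → f/6.3 → f/7.1 → f/8.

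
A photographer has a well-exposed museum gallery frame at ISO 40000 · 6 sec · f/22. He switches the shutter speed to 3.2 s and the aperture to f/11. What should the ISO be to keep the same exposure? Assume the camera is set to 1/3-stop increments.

ISO 20000

Shutter speed: 6 → 5 → 4 → 3.2 — 1 stop faster (darker).
Aperture: f/22 → f/20 → f/18 → f/16 → f/14 → f/13 → f/11 — 2 stops opened up (brighter).
Net change so far: 1 stop brighter. Offset with the ISO: 40000 → 32000 → 25600 → 20000.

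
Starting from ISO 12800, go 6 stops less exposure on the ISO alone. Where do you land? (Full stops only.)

ISO: 12800 → 6400 → 3200 → 1600 → 800 → 400 → 200 — 6 stops lower (darker).

ISO 200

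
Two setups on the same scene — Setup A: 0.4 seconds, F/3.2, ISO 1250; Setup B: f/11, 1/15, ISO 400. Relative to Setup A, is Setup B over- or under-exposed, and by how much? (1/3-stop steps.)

8 stops darker

Aperture: f/3.2 → f/3.5 → f/4 → f/4.5 → f/5 → f/5.6 → f/6.3 → f/7.1 → f/8 → f/9 → f/10 → f/11 — 3 2/3 stops stopped down (darker).
Shutter speed: 0.4 → 0.3 → 1/4 → 1/5 → 1/6 → 1/8 → 1/10 → 1/13 → 1/15 — 2 2/3 stops shorter (darker).
ISO: 1250 → 1000 → 800 → 640 → 500 → 400 — 1 2/3 stops dropped (darker).
Net: −3 2/3 −2 2/3 −1 2/3 = −8 stops.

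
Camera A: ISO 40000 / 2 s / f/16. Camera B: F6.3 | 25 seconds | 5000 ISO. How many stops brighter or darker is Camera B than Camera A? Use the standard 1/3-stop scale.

Aperture: f/16 → f/14 → f/13 → f/11 → f/10 → f/9 → f/8 → f/7.1 → f/6.3 — 2 2/3 stops larger aperture (brighter).
Shutter speed: 2 → 2.5 → 3.2 → 4 → 5 → 6 → 8 → 10 → 13 → 15 → 20 → 25 — 3 2/3 stops slower (brighter).
ISO: 40000 → 32000 → 25600 → 20000 → 16000 → 12800 → 10000 → 8000 → 6400 → 5000 — 3 stops lower (darker).
Net: +2 2/3 +3 2/3 −3 = +3 1/3 stops.

3 1/3 stops brighter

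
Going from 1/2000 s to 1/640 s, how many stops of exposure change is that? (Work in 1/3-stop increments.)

1/2000 → 1/1600 → 1/1250 → 1/1000 → 1/800 → 1/640 — count the steps: 5 third-stops = 1 2/3 stops.

1 2/3 stops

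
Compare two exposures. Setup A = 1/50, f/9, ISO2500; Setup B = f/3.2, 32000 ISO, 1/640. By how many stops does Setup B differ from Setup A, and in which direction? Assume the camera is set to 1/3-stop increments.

Aperture: f/9 → f/8 → f/7.1 → f/6.3 → f/5.6 → f/5 → f/4.5 → f/4 → f/3.5 → f/3.2 — 3 stops wider (brighter).
Shutter speed: 1/50 → 1/60 → 1/80 → 1/100 → 1/125 → 1/160 → 1/200 → 1/250 → 1/320 → 1/400 → 1/500 → 1/640 — 3 2/3 stops shorter (darker).
ISO: 2500 → 3200 → 4000 → 5000 → 6400 → 8000 → 10000 → 12800 → 16000 → 20000 → 25600 → 32000 — 3 2/3 stops higher (brighter).
Net: +3 −3 2/3 +3 2/3 = +3 stops.

3 stops brighter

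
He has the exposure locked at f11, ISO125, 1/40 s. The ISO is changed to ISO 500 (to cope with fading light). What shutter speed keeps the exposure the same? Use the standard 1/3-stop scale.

ISO: 125 → 160 → 200 → 250 → 320 → 400 → 500 — 2 stops raised (brighter).
Need 2 stops darker from the shutter speed: 1/40 → 1/50 → 1/60 → 1/80 → 1/100 → 1/125 → 1/160.

1/160s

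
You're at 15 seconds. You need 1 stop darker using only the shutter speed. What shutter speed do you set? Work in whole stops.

8 s

Shutter speed: 15 → 8 — 1 stop faster (darker).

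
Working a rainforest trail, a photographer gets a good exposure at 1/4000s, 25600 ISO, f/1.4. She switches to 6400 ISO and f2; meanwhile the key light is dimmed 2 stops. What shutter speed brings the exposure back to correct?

Scene light: 2 stops darker.
ISO: 25600 → 12800 → 6400 — 2 stops lower (darker).
Aperture: f/1.4 → f/2 — 1 stop stopped down (darker).
Net so far: 5 stops darker. Shutter speed: 1/4000 → 1/2000 → 1/1000 → 1/500 → 1/250 → 1/125.

1/125s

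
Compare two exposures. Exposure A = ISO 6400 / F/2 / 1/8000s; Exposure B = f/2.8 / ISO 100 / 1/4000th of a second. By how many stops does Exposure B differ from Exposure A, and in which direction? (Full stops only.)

Aperture: f/2 → f/2.8 — 1 stop narrower (darker).
Shutter speed: 1/8000 → 1/4000 — 1 stop longer (brighter).
ISO: 6400 → 3200 → 1600 → 800 → 400 → 200 → 100 — 6 stops lower (darker).
Net: −1 +1 −6 = −6 stops.

6 stops darker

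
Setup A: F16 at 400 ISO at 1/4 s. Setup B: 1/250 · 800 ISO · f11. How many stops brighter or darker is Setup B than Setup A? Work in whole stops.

Aperture: f/16 → f/11 — 1 stop wider (brighter).
Shutter speed: 1/4 → 1/8 → 1/15 → 1/30 → 1/60 → 1/125 → 1/250 — 6 stops shorter (darker).
ISO: 400 → 800 — 1 stop higher (brighter).
Net: +1 −6 +1 = −4 stops.

4 stops darker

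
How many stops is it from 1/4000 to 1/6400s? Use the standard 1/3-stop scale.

2/3 stop

1/4000 → 1/5000 → 1/6400 — count the steps: 2 third-stops = 2/3 stop.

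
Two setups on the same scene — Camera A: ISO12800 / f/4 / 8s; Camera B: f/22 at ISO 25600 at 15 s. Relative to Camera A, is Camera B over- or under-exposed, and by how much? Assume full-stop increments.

3 stops darker

Aperture: f/4 → f/5.6 → f/8 → f/11 → f/16 → f/22 — 5 stops stopped down (darker).
Shutter speed: 8 → 15 — 1 stop slower (brighter).
ISO: 12800 → 25600 — 1 stop higher (brighter).
Net: −5 +1 +1 = −3 stops.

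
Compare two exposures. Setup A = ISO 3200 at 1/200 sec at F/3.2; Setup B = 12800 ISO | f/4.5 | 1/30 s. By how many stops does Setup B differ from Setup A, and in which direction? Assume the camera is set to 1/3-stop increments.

Aperture: f/3.2 → f/3.5 → f/4 → f/4.5 — 1 stop narrower (darker).
Shutter speed: 1/200 → 1/160 → 1/125 → 1/100 → 1/80 → 1/60 → 1/50 → 1/40 → 1/30 — 2 2/3 stops slower (brighter).
ISO: 3200 → 4000 → 5000 → 6400 → 8000 → 10000 → 12800 — 2 stops raised (brighter).
Net: −1 +2 2/3 +2 = +3 2/3 stops.

3 2/3 stops brighter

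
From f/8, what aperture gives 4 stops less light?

f/32

Aperture: f/8 → f/11 → f/16 → f/22 → f/32 — 4 stops stopped down (darker).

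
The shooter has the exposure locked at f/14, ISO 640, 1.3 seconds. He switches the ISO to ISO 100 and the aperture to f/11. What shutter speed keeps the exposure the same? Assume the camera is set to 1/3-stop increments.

ISO: 640 → 500 → 400 → 320 → 250 → 200 → 160 → 125 → 100 — 2 2/3 stops dropped (darker).
Aperture: f/14 → f/13 → f/11 — 2/3 stop opened up (brighter).
Net change so far: 2 stops darker. Offset with the shutter speed: 1.3 → 1.6 → 2 → 2.5 → 3.2 → 4 → 5.

5 s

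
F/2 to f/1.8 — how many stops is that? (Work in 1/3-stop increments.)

f/2 → f/1.8 — count the steps: 1 third-stops = 1/3 stop.

1/3 stop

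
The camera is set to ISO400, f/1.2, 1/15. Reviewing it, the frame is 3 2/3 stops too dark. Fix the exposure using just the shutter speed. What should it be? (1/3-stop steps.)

Underexposed by 3 2/3 stops → need 3 2/3 stops brighter.
Shutter speed: 1/15 → 1/13 → 1/10 → 1/8 → 1/6 → 1/5 → 1/4 → 0.3 → 0.4 → 0.5 → 0.6 → 0.8.

0.8 s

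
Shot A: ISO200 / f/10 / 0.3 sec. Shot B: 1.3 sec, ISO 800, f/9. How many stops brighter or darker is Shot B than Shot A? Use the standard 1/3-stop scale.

4 1/3 stops brighter

Aperture: f/10 → f/9 — 1/3 stop larger aperture (brighter).
Shutter speed: 0.3 → 0.4 → 0.5 → 0.6 → 0.8 → 1 → 1.3 — 2 stops slower (brighter).
ISO: 200 → 250 → 320 → 400 → 500 → 640 → 800 — 2 stops higher (brighter).
Net: +1/3 +2 +2 = +4 1/3 stops.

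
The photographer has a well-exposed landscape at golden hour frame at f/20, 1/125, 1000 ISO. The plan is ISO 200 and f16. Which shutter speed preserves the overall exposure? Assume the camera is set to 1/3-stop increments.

1/40s

ISO: 1000 → 800 → 640 → 500 → 400 → 320 → 250 → 200 — 2 1/3 stops lower (darker).
Aperture: f/20 → f/18 → f/16 — 2/3 stop opened up (brighter).
Net change so far: 1 2/3 stops darker. Offset with the shutter speed: 1/125 → 1/100 → 1/80 → 1/60 → 1/50 → 1/40.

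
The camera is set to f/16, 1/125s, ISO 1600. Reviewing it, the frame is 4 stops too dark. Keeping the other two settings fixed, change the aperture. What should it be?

Underexposed by 4 stops → need 4 stops brighter.
Aperture: f/16 → f/11 → f/8 → f/5.6 → f/4.

f/4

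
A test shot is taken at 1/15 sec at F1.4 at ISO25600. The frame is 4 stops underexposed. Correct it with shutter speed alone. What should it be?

Underexposed by 4 stops → need 4 stops brighter.
Shutter speed: 1/15 → 1/8 → 1/4 → 1/2 → 1.

1 s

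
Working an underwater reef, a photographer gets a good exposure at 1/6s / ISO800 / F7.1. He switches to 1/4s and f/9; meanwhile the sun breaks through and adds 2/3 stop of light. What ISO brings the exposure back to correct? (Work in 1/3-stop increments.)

Scene light: 2/3 stop brighter.
Shutter speed: 1/6 → 1/5 → 1/4 — 2/3 stop longer (brighter).
Aperture: f/7.1 → f/8 → f/9 — 2/3 stop smaller aperture (darker).
Net so far: 2/3 stop brighter. ISO: 800 → 640 → 500.

ISO 500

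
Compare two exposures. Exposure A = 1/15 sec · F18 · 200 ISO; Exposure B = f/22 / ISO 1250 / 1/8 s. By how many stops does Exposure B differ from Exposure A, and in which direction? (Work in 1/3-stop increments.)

3 stops brighter

Aperture: f/18 → f/20 → f/22 — 2/3 stop smaller aperture (darker).
Shutter speed: 1/15 → 1/13 → 1/10 → 1/8 — 1 stop slower (brighter).
ISO: 200 → 250 → 320 → 400 → 500 → 640 → 800 → 1000 → 1250 — 2 2/3 stops higher (brighter).
Net: −2/3 +1 +2 2/3 = +3 stops.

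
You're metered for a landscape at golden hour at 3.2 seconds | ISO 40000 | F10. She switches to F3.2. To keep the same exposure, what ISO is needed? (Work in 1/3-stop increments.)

ISO 4000

Aperture: f/10 → f/9 → f/8 → f/7.1 → f/6.3 → f/5.6 → f/5 → f/4.5 → f/4 → f/3.5 → f/3.2 — 3 1/3 stops opened up (brighter).
Need 3 1/3 stops darker from the ISO: 40000 → 32000 → 25600 → 20000 → 16000 → 12800 → 10000 → 8000 → 6400 → 5000 → 4000.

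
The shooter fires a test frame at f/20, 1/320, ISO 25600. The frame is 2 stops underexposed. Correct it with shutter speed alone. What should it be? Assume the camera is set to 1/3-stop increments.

1/80s

Underexposed by 2 stops → need 2 stops brighter.
Shutter speed: 1/320 → 1/250 → 1/200 → 1/160 → 1/125 → 1/100 → 1/80.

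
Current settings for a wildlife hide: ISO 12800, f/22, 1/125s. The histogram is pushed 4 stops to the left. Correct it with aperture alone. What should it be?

f/5.6

Underexposed by 4 stops → need 4 stops brighter.
Aperture: f/22 → f/16 → f/11 → f/8 → f/5.6.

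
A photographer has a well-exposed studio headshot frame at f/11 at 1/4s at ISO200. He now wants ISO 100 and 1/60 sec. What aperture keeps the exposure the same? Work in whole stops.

f/2

ISO: 200 → 100 — 1 stop lower (darker).
Shutter speed: 1/4 → 1/8 → 1/15 → 1/30 → 1/60 — 4 stops faster (darker).
Net change so far: 5 stops darker. Offset with the aperture: f/11 → f/8 → f/5.6 → f/4 → f/2.8 → f/2.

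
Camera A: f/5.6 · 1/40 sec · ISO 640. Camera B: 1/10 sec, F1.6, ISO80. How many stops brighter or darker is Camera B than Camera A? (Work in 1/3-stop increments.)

2 2/3 stops brighter

Aperture: f/5.6 → f/5 → f/4.5 → f/4 → f/3.5 → f/3.2 → f/2.8 → f/2.5 → f/2.2 → f/2 → f/1.8 → f/1.6 — 3 2/3 stops larger aperture (brighter).
Shutter speed: 1/40 → 1/30 → 1/25 → 1/20 → 1/15 → 1/13 → 1/10 — 2 stops longer (brighter).
ISO: 640 → 500 → 400 → 320 → 250 → 200 → 160 → 125 → 100 → 80 — 3 stops dropped (darker).
Net: +3 2/3 +2 −3 = +2 2/3 stops.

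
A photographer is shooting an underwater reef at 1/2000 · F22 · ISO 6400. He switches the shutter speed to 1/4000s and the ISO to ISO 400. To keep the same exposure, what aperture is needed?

Shutter speed: 1/2000 → 1/4000 — 1 stop faster (darker).
ISO: 6400 → 3200 → 1600 → 800 → 400 — 4 stops lower (darker).
Net change so far: 5 stops darker. Offset with the aperture: f/22 → f/16 → f/11 → f/8 → f/5.6 → f/4.

f/4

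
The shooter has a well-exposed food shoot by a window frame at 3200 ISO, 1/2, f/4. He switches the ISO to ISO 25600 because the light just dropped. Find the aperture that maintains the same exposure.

f/11

ISO: 3200 → 6400 → 12800 → 25600 — 3 stops higher (brighter).
Need 3 stops darker from the aperture: f/4 → f/5.6 → f/8 → f/11.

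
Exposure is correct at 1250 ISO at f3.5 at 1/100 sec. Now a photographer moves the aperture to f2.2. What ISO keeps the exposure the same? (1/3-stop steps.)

Aperture: f/3.5 → f/3.2 → f/2.8 → f/2.5 → f/2.2 — 1 1/3 stops larger aperture (brighter).
Need 1 1/3 stops darker from the ISO: 1250 → 1000 → 800 → 640 → 500.

ISO 500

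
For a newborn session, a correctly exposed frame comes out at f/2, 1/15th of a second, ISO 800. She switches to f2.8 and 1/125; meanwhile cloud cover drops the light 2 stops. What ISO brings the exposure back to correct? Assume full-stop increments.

ISO 51200

Scene light: 2 stops darker.
Aperture: f/2 → f/2.8 — 1 stop smaller aperture (darker).
Shutter speed: 1/15 → 1/30 → 1/60 → 1/125 — 3 stops faster (darker).
Net so far: 6 stops darker. ISO: 800 → 1600 → 3200 → 6400 → 12800 → 25600 → 51200.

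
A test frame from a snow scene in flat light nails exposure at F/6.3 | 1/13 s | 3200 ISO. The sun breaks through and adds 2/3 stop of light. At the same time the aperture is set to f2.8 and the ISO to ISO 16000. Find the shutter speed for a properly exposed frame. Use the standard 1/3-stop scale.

1/500s

Scene light: 2/3 stop brighter.
Aperture: f/6.3 → f/5.6 → f/5 → f/4.5 → f/4 → f/3.5 → f/3.2 → f/2.8 — 2 1/3 stops larger aperture (brighter).
ISO: 3200 → 4000 → 5000 → 6400 → 8000 → 10000 → 12800 → 16000 — 2 1/3 stops raised (brighter).
Net so far: 5 1/3 stops brighter. Shutter speed: 1/13 → 1/15 → 1/20 → 1/25 → 1/30 → 1/40 → 1/50 → 1/60 → 1/80 → 1/100 → 1/125 → 1/160 → 1/200 → 1/250 → 1/320 → 1/400 → 1/500.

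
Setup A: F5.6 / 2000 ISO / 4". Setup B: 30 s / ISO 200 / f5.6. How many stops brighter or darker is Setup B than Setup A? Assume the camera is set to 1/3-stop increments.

1/3 stop darker

Aperture: unchanged.
Shutter speed: 4 → 5 → 6 → 8 → 10 → 13 → 15 → 20 → 25 → 30 — 3 stops longer (brighter).
ISO: 2000 → 1600 → 1250 → 1000 → 800 → 640 → 500 → 400 → 320 → 250 → 200 — 3 1/3 stops lower (darker).
Net: +3 −3 1/3 = −1/3 stops.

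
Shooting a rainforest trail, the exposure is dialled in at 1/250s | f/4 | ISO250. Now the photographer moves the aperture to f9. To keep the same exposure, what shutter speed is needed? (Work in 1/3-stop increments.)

1/50s

Aperture: f/4 → f/4.5 → f/5 → f/5.6 → f/6.3 → f/7.1 → f/8 → f/9 — 2 1/3 stops narrower (darker).
Need 2 1/3 stops brighter from the shutter speed: 1/250 → 1/200 → 1/160 → 1/125 → 1/100 → 1/80 → 1/60 → 1/50.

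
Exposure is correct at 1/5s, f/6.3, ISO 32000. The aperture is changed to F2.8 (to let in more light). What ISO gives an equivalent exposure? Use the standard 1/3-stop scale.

Aperture: f/6.3 → f/5.6 → f/5 → f/4.5 → f/4 → f/3.5 → f/3.2 → f/2.8 — 2 1/3 stops opened up (brighter).
Need 2 1/3 stops darker from the ISO: 32000 → 25600 → 20000 → 16000 → 12800 → 10000 → 8000 → 6400.

ISO 6400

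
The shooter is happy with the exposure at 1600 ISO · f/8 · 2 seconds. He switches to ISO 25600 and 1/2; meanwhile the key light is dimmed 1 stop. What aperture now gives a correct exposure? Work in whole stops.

f/11

Scene light: 1 stop darker.
ISO: 1600 → 3200 → 6400 → 12800 → 25600 — 4 stops raised (brighter).
Shutter speed: 2 → 1 → 1/2 — 2 stops faster (darker).
Net so far: 1 stop brighter. Aperture: f/8 → f/11.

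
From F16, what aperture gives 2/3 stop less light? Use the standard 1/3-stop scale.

Aperture: f/16 → f/18 → f/20 — 2/3 stop smaller aperture (darker).

f/20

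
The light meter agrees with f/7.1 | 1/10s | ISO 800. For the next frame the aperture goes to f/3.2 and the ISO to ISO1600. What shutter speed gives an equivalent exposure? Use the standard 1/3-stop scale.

1/100s

Aperture: f/7.1 → f/6.3 → f/5.6 → f/5 → f/4.5 → f/4 → f/3.5 → f/3.2 — 2 1/3 stops opened up (brighter).
ISO: 800 → 1000 → 1250 → 1600 — 1 stop raised (brighter).
Net change so far: 3 1/3 stops brighter. Offset with the shutter speed: 1/10 → 1/13 → 1/15 → 1/20 → 1/25 → 1/30 → 1/40 → 1/50 → 1/60 → 1/80 → 1/100.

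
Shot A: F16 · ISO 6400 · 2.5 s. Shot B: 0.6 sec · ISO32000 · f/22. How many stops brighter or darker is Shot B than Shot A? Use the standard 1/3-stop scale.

Aperture: f/16 → f/18 → f/20 → f/22 — 1 stop stopped down (darker).
Shutter speed: 2.5 → 2 → 1.6 → 1.3 → 1 → 0.8 → 0.6 — 2 stops shorter (darker).
ISO: 6400 → 8000 → 10000 → 12800 → 16000 → 20000 → 25600 → 32000 — 2 1/3 stops higher (brighter).
Net: −1 −2 +2 1/3 = −2/3 stops.

2/3 stop darker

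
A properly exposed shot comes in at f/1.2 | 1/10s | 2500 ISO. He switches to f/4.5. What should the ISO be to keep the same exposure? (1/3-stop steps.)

ISO 32000

Aperture: f/1.2 → f/1.4 → f/1.6 → f/1.8 → f/2 → f/2.2 → f/2.5 → f/2.8 → f/3.2 → f/3.5 → f/4 → f/4.5 — 3 2/3 stops stopped down (darker).
Need 3 2/3 stops brighter from the ISO: 2500 → 3200 → 4000 → 5000 → 6400 → 8000 → 10000 → 12800 → 16000 → 20000 → 25600 → 32000.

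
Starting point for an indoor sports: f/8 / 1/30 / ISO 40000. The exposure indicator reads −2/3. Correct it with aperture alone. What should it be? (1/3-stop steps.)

Underexposed by 2/3 stop → need 2/3 stop brighter.
Aperture: f/8 → f/7.1 → f/6.3.

f/6.3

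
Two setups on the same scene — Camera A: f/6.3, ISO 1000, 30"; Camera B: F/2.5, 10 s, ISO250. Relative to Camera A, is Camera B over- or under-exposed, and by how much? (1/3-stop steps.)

1 stop darker

Aperture: f/6.3 → f/5.6 → f/5 → f/4.5 → f/4 → f/3.5 → f/3.2 → f/2.8 → f/2.5 — 2 2/3 stops opened up (brighter).
Shutter speed: 30 → 25 → 20 → 15 → 13 → 10 — 1 2/3 stops shorter (darker).
ISO: 1000 → 800 → 640 → 500 → 400 → 320 → 250 — 2 stops dropped (darker).
Net: +2 2/3 −1 2/3 −2 = −1 stop.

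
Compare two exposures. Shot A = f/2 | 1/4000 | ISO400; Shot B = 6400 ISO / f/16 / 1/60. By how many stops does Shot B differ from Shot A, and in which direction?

Aperture: f/2 → f/2.8 → f/4 → f/5.6 → f/8 → f/11 → f/16 — 6 stops narrower (darker).
Shutter speed: 1/4000 → 1/2000 → 1/1000 → 1/500 → 1/250 → 1/125 → 1/60 — 6 stops slower (brighter).
ISO: 400 → 800 → 1600 → 3200 → 6400 — 4 stops higher (brighter).
Net: −6 +6 +4 = +4 stops.

4 stops brighter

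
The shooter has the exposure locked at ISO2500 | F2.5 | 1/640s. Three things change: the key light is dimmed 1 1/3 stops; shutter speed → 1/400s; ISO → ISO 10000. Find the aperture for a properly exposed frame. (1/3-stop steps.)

f/4

Scene light: 1 1/3 stops darker.
Shutter speed: 1/640 → 1/500 → 1/400 — 2/3 stop longer (brighter).
ISO: 2500 → 3200 → 4000 → 5000 → 6400 → 8000 → 10000 — 2 stops raised (brighter).
Net so far: 1 1/3 stops brighter. Aperture: f/2.5 → f/2.8 → f/3.2 → f/3.5 → f/4.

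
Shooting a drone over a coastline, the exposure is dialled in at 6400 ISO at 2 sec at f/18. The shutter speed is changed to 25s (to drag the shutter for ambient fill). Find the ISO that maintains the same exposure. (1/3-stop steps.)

Shutter speed: 2 → 2.5 → 3.2 → 4 → 5 → 6 → 8 → 10 → 13 → 15 → 20 → 25 — 3 2/3 stops slower (brighter).
Need 3 2/3 stops darker from the ISO: 6400 → 5000 → 4000 → 3200 → 2500 → 2000 → 1600 → 1250 → 1000 → 800 → 640 → 500.

ISO 500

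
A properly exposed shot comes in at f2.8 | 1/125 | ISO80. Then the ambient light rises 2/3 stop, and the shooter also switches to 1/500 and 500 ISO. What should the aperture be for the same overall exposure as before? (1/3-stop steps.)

f/4.5

Scene light: 2/3 stop brighter.
Shutter speed: 1/125 → 1/160 → 1/200 → 1/250 → 1/320 → 1/400 → 1/500 — 2 stops shorter (darker).
ISO: 80 → 100 → 125 → 160 → 200 → 250 → 320 → 400 → 500 — 2 2/3 stops higher (brighter).
Net so far: 1 1/3 stops brighter. Aperture: f/2.8 → f/3.2 → f/3.5 → f/4 → f/4.5.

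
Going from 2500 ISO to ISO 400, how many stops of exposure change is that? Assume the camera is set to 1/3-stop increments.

2 2/3 stops

2500 → 2000 → 1600 → 1250 → 1000 → 800 → 640 → 500 → 400 — count the steps: 8 third-stops = 2 2/3 stops.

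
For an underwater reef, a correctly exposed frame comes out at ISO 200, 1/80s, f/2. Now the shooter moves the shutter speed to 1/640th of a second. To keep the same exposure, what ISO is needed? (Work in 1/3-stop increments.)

ISO 1600

Shutter speed: 1/80 → 1/100 → 1/125 → 1/160 → 1/200 → 1/250 → 1/320 → 1/400 → 1/500 → 1/640 — 3 stops faster (darker).
Need 3 stops brighter from the ISO: 200 → 250 → 320 → 400 → 500 → 640 → 800 → 1000 → 1250 → 1600.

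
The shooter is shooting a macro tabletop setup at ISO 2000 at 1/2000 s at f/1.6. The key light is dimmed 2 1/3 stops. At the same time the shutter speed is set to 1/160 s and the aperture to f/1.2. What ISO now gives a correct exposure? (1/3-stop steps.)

Scene light: 2 1/3 stops darker.
Shutter speed: 1/2000 → 1/1600 → 1/1250 → 1/1000 → 1/800 → 1/640 → 1/500 → 1/400 → 1/320 → 1/250 → 1/200 → 1/160 — 3 2/3 stops longer (brighter).
Aperture: f/1.6 → f/1.4 → f/1.2 — 2/3 stop larger aperture (brighter).
Net so far: 2 stops brighter. ISO: 2000 → 1600 → 1250 → 1000 → 800 → 640 → 500.

ISO 500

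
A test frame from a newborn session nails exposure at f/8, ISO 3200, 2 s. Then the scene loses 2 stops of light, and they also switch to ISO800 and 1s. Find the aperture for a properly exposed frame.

f/1.4

Scene light: 2 stops darker.
ISO: 3200 → 1600 → 800 — 2 stops dropped (darker).
Shutter speed: 2 → 1 — 1 stop faster (darker).
Net so far: 5 stops darker. Aperture: f/8 → f/5.6 → f/4 → f/2.8 → f/2 → f/1.4.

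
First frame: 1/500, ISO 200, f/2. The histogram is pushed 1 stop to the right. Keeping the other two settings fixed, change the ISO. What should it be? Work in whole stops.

Overexposed by 1 stop → need 1 stop darker.
ISO: 200 → 100.

ISO 100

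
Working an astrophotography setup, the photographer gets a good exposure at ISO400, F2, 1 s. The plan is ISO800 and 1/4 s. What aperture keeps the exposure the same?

f/1.4

ISO: 400 → 800 — 1 stop raised (brighter).
Shutter speed: 1 → 1/2 → 1/4 — 2 stops shorter (darker).
Net change so far: 1 stop darker. Offset with the aperture: f/2 → f/1.4.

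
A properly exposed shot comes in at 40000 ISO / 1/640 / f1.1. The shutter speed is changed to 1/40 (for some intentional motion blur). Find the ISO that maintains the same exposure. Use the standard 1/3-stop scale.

Shutter speed: 1/640 → 1/500 → 1/400 → 1/320 → 1/250 → 1/200 → 1/160 → 1/125 → 1/100 → 1/80 → 1/60 → 1/50 → 1/40 — 4 stops slower (brighter).
Need 4 stops darker from the ISO: 40000 → 32000 → 25600 → 20000 → 16000 → 12800 → 10000 → 8000 → 6400 → 5000 → 4000 → 3200 → 2500.

ISO 2500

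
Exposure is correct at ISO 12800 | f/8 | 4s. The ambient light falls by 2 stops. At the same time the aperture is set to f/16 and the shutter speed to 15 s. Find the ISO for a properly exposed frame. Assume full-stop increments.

ISO 51200

Scene light: 2 stops darker.
Aperture: f/8 → f/11 → f/16 — 2 stops smaller aperture (darker).
Shutter speed: 4 → 8 → 15 — 2 stops slower (brighter).
Net so far: 2 stops darker. ISO: 12800 → 25600 → 51200.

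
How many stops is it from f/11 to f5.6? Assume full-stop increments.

f/11 → f/8 → f/5.6 — count the steps: 2 stops.

2 stops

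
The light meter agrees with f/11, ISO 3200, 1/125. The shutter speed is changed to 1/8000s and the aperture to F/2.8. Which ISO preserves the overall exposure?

Shutter speed: 1/125 → 1/250 → 1/500 → 1/1000 → 1/2000 → 1/4000 → 1/8000 — 6 stops shorter (darker).
Aperture: f/11 → f/8 → f/5.6 → f/4 → f/2.8 — 4 stops larger aperture (brighter).
Net change so far: 2 stops darker. Offset with the ISO: 3200 → 6400 → 12800.

ISO 12800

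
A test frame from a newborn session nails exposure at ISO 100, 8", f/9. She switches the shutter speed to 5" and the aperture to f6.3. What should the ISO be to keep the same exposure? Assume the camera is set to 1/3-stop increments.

ISO 80

Shutter speed: 8 → 6 → 5 — 2/3 stop faster (darker).
Aperture: f/9 → f/8 → f/7.1 → f/6.3 — 1 stop wider (brighter).
Net change so far: 1/3 stop brighter. Offset with the ISO: 100 → 80.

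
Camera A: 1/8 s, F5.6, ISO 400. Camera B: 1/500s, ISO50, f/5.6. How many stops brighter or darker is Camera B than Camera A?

9 stops darker

Aperture: unchanged.
Shutter speed: 1/8 → 1/15 → 1/30 → 1/60 → 1/125 → 1/250 → 1/500 — 6 stops faster (darker).
ISO: 400 → 200 → 100 → 50 — 3 stops dropped (darker).
Net: −6 −3 = −9 stops.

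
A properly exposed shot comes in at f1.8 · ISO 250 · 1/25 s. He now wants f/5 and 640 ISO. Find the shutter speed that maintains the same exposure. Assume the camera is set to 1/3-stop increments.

Aperture: f/1.8 → f/2 → f/2.2 → f/2.5 → f/2.8 → f/3.2 → f/3.5 → f/4 → f/4.5 → f/5 — 3 stops stopped down (darker).
ISO: 250 → 320 → 400 → 500 → 640 — 1 1/3 stops higher (brighter).
Net change so far: 1 2/3 stops darker. Offset with the shutter speed: 1/25 → 1/20 → 1/15 → 1/13 → 1/10 → 1/8.

1/8s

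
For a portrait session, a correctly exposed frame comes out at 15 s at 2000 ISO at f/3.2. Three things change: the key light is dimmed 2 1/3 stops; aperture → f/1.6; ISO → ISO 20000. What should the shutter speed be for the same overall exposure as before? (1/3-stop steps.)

Scene light: 2 1/3 stops darker.
Aperture: f/3.2 → f/2.8 → f/2.5 → f/2.2 → f/2 → f/1.8 → f/1.6 — 2 stops larger aperture (brighter).
ISO: 2000 → 2500 → 3200 → 4000 → 5000 → 6400 → 8000 → 10000 → 12800 → 16000 → 20000 — 3 1/3 stops higher (brighter).
Net so far: 3 stops brighter. Shutter speed: 15 → 13 → 10 → 8 → 6 → 5 → 4 → 3.2 → 2.5 → 2.

2 s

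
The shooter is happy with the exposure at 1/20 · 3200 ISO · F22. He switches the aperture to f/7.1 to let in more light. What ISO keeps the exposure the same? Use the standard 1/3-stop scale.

Aperture: f/22 → f/20 → f/18 → f/16 → f/14 → f/13 → f/11 → f/10 → f/9 → f/8 → f/7.1 — 3 1/3 stops opened up (brighter).
Need 3 1/3 stops darker from the ISO: 3200 → 2500 → 2000 → 1600 → 1250 → 1000 → 800 → 640 → 500 → 400 → 320.

ISO 320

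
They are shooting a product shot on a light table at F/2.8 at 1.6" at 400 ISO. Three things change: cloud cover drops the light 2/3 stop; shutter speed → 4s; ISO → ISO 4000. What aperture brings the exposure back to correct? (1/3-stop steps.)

Scene light: 2/3 stop darker.
Shutter speed: 1.6 → 2 → 2.5 → 3.2 → 4 — 1 1/3 stops longer (brighter).
ISO: 400 → 500 → 640 → 800 → 1000 → 1250 → 1600 → 2000 → 2500 → 3200 → 4000 — 3 1/3 stops higher (brighter).
Net so far: 4 stops brighter. Aperture: f/2.8 → f/3.2 → f/3.5 → f/4 → f/4.5 → f/5 → f/5.6 → f/6.3 → f/7.1 → f/8 → f/9 → f/10 → f/11.

f/11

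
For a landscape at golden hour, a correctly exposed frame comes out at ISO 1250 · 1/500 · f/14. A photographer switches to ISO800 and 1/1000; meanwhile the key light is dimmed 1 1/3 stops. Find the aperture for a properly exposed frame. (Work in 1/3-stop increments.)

f/5

Scene light: 1 1/3 stops darker.
ISO: 1250 → 1000 → 800 — 2/3 stop dropped (darker).
Shutter speed: 1/500 → 1/640 → 1/800 → 1/1000 — 1 stop shorter (darker).
Net so far: 3 stops darker. Aperture: f/14 → f/13 → f/11 → f/10 → f/9 → f/8 → f/7.1 → f/6.3 → f/5.6 → f/5.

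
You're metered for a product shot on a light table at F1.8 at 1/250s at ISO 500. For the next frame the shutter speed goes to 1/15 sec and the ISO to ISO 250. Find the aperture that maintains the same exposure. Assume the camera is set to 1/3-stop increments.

f/5

Shutter speed: 1/250 → 1/200 → 1/160 → 1/125 → 1/100 → 1/80 → 1/60 → 1/50 → 1/40 → 1/30 → 1/25 → 1/20 → 1/15 — 4 stops slower (brighter).
ISO: 500 → 400 → 320 → 250 — 1 stop lower (darker).
Net change so far: 3 stops brighter. Offset with the aperture: f/1.8 → f/2 → f/2.2 → f/2.5 → f/2.8 → f/3.2 → f/3.5 → f/4 → f/4.5 → f/5.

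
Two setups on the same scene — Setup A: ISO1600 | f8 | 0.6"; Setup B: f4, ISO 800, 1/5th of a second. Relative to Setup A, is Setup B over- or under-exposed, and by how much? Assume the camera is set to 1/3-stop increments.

2/3 stop darker

Aperture: f/8 → f/7.1 → f/6.3 → f/5.6 → f/5 → f/4.5 → f/4 — 2 stops opened up (brighter).
Shutter speed: 0.6 → 0.5 → 0.4 → 0.3 → 1/4 → 1/5 — 1 2/3 stops shorter (darker).
ISO: 1600 → 1250 → 1000 → 800 — 1 stop dropped (darker).
Net: +2 −1 2/3 −1 = −2/3 stops.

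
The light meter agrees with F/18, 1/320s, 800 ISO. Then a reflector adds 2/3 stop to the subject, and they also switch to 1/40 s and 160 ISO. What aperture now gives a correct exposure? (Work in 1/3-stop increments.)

f/29

Scene light: 2/3 stop brighter.
Shutter speed: 1/320 → 1/250 → 1/200 → 1/160 → 1/125 → 1/100 → 1/80 → 1/60 → 1/50 → 1/40 — 3 stops longer (brighter).
ISO: 800 → 640 → 500 → 400 → 320 → 250 → 200 → 160 — 2 1/3 stops lower (darker).
Net so far: 1 1/3 stops brighter. Aperture: f/18 → f/20 → f/22 → f/25 → f/29.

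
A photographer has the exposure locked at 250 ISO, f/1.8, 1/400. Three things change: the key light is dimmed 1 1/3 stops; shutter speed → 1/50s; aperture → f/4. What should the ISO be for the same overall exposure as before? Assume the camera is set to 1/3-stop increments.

ISO 400

Scene light: 1 1/3 stops darker.
Shutter speed: 1/400 → 1/320 → 1/250 → 1/200 → 1/160 → 1/125 → 1/100 → 1/80 → 1/60 → 1/50 — 3 stops longer (brighter).
Aperture: f/1.8 → f/2 → f/2.2 → f/2.5 → f/2.8 → f/3.2 → f/3.5 → f/4 — 2 1/3 stops stopped down (darker).
Net so far: 2/3 stop darker. ISO: 250 → 320 → 400.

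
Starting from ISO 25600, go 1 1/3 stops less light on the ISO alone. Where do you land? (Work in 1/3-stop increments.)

ISO 10000

ISO: 25600 → 20000 → 16000 → 12800 → 10000 — 1 1/3 stops lower (darker).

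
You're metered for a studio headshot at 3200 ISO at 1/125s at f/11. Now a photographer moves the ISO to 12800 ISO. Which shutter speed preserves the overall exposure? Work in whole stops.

ISO: 3200 → 6400 → 12800 — 2 stops higher (brighter).
Need 2 stops darker from the shutter speed: 1/125 → 1/250 → 1/500.

1/500s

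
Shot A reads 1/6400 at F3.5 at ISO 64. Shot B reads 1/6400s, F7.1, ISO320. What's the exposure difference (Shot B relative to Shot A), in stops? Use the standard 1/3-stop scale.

1/3 stop brighter

Aperture: f/3.5 → f/4 → f/4.5 → f/5 → f/5.6 → f/6.3 → f/7.1 — 2 stops stopped down (darker).
Shutter speed: unchanged.
ISO: 64 → 80 → 100 → 125 → 160 → 200 → 250 → 320 — 2 1/3 stops raised (brighter).
Net: −2 +2 1/3 = +1/3 stops.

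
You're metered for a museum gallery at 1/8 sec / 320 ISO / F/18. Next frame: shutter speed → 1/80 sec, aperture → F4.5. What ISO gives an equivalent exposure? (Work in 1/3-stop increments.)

ISO 200

Shutter speed: 1/8 → 1/10 → 1/13 → 1/15 → 1/20 → 1/25 → 1/30 → 1/40 → 1/50 → 1/60 → 1/80 — 3 1/3 stops faster (darker).
Aperture: f/18 → f/16 → f/14 → f/13 → f/11 → f/10 → f/9 → f/8 → f/7.1 → f/6.3 → f/5.6 → f/5 → f/4.5 — 4 stops opened up (brighter).
Net change so far: 2/3 stop brighter. Offset with the ISO: 320 → 250 → 200.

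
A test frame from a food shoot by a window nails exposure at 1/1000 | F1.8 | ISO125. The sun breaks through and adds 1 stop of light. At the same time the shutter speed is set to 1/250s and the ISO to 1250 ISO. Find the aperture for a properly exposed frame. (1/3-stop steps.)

Scene light: 1 stop brighter.
Shutter speed: 1/1000 → 1/800 → 1/640 → 1/500 → 1/400 → 1/320 → 1/250 — 2 stops slower (brighter).
ISO: 125 → 160 → 200 → 250 → 320 → 400 → 500 → 640 → 800 → 1000 → 1250 — 3 1/3 stops higher (brighter).
Net so far: 6 1/3 stops brighter. Aperture: f/1.8 → f/2 → f/2.2 → f/2.5 → f/2.8 → f/3.2 → f/3.5 → f/4 → f/4.5 → f/5 → f/5.6 → f/6.3 → f/7.1 → f/8 → f/9 → f/10 → f/11 → f/13 → f/14 → f/16.

f/16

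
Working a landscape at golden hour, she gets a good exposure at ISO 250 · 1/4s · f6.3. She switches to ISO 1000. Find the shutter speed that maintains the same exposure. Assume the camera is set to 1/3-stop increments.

1/15s

ISO: 250 → 320 → 400 → 500 → 640 → 800 → 1000 — 2 stops raised (brighter).
Need 2 stops darker from the shutter speed: 1/4 → 1/5 → 1/6 → 1/8 → 1/10 → 1/13 → 1/15.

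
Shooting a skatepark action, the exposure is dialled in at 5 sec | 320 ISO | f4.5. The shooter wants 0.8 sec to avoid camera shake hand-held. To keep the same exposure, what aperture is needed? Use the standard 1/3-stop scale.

f/1.8

Shutter speed: 5 → 4 → 3.2 → 2.5 → 2 → 1.6 → 1.3 → 1 → 0.8 — 2 2/3 stops faster (darker).
Need 2 2/3 stops brighter from the aperture: f/4.5 → f/4 → f/3.5 → f/3.2 → f/2.8 → f/2.5 → f/2.2 → f/2 → f/1.8.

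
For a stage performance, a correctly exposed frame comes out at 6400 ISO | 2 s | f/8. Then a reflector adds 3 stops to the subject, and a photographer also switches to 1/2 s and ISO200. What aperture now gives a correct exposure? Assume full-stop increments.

f/2

Scene light: 3 stops brighter.
Shutter speed: 2 → 1 → 1/2 — 2 stops shorter (darker).
ISO: 6400 → 3200 → 1600 → 800 → 400 → 200 — 5 stops dropped (darker).
Net so far: 4 stops darker. Aperture: f/8 → f/5.6 → f/4 → f/2.8 → f/2.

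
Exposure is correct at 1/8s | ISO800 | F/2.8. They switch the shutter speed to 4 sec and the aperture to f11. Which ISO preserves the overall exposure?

Shutter speed: 1/8 → 1/4 → 1/2 → 1 → 2 → 4 — 5 stops longer (brighter).
Aperture: f/2.8 → f/4 → f/5.6 → f/8 → f/11 — 4 stops smaller aperture (darker).
Net change so far: 1 stop brighter. Offset with the ISO: 800 → 400.

ISO 400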